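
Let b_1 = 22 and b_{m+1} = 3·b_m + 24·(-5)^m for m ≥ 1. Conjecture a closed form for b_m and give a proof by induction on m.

Computing the first terms: b_1 = 22, b_2 = -54, b_3 = 438. This suggests b_m = -3(-5)^m + 7·3^(m - 1).
Base step (m = 1): the formula gives 22 = 22 = b_1.
For the inductive step, assume it holds for an arbitrary j ≥ 1, so b_j = -3(-5)^j + 7·3^(j - 1).
Then b_{j+1} = 3·b_j + 24·(-5)^j = 3·(-3(-5)^j + 7·3^(j - 1)) + 24·(-5)^j = -3(-5)^(j + 1) + 7·3^j = -3(-5)^(j+1) + 7·3^((j+1) - 1),
which is the claimed formula at m = j+1.
Hence, by induction on m, the claim holds for every m ≥ 1.

b_m = -3(-5)^m + 7·3^(m - 1)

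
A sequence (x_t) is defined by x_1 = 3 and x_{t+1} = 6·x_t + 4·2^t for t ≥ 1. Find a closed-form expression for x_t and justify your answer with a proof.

Computing the first terms: x_1 = 3, x_2 = 26, x_3 = 172. This suggests x_t = -2^t + 5·6^(t - 1).
Base step (t = 1): the formula gives 3 = 3 = x_1.
Inductive step: suppose the statement holds for some k ≥ 1, so x_k = -2^k + 5·6^(k - 1).
Then x_{k+1} = 6·x_k + 4·2^k = 6·(-2^k + 5·6^(k - 1)) + 4·2^k = -2^(k + 1) + 5·6^k = -2^(k+1) + 5·6^((k+1) - 1),
which is the claimed formula at t = k+1.
Hence, by induction on t, the claim holds for every t ≥ 1.

x_t = -2^t + 5·6^(t - 1)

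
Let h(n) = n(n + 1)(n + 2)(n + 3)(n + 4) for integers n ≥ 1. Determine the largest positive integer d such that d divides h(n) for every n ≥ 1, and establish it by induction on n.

Computing the first values: h(1) = 120 and h(2) = 720; gcd(120, 720) = 120, so d ≤ 120.
We prove 120 | n(n + 1)(n + 2)(n + 3)(n + 4) for all n ≥ 1 by induction on n.
For the base case n = 1: h(1) = 120 = 120·(1), so 120 | h(1).
Inductive step: suppose the statement holds for some m ≥ 1, i.e. 120 | h(m). Then
h(m+1) − h(m) = (m+1)·(m+2)·(m+3)·(m+4)·(m+5) − m·(m+1)·(m+2)·(m+3)·(m+4) = (m+1)·(m+2)·(m+3)·(m+4)·[(m+5) − m] = 5·(m+1)·(m+2)·(m+3)·(m+4). The product of 4 consecutive integers is divisible by (4)! = 24, so h(m+1) − h(m) is divisible by 5·24 = 120. By the inductive hypothesis 120 | h(m), hence 120 | h(m+1).
By the principle of mathematical induction, the result holds for all n ≥ 1.
Therefore the largest such d is 120.

d = 120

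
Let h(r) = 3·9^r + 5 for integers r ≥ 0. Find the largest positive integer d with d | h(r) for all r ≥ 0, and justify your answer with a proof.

d = 8

Computing the first values: h(0) = 8 and h(1) = 32; gcd(8, 32) = 8, so d ≤ 8.
We prove 8 | 3·9^r + 5 for all r ≥ 0 by induction on r.
For the base case r = 0: h(0) = 8 = 8·(1), so 8 | h(0).
Inductive step: suppose the statement holds for some j ≥ 0, i.e. 8 | h(j). Then
h(j+1) = 3·9^(j+1) + 5 = 9·(3·9^j + 5) - 40 = 9·h(j) - 40. The first term is divisible by 8 by the inductive hypothesis, and -40 is divisible by 8. Hence 8 | h(j+1).
Hence, by induction on r, the claim holds for every r ≥ 0.
Therefore the largest such d is 8.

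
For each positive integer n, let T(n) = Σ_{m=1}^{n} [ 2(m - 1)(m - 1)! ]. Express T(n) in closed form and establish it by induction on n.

We claim T(n) = 2n! - 2 for all n ≥ 1.
For the base case n = 1: T(1) = 0, and the closed form gives 0. They agree.
For the inductive step, assume it holds for an arbitrary m ≥ 1, so T(m) = 2m! - 2.
Then T(m+1) = T(m) + (2m·m!) = (2m! - 2) + (2m·m!).
Simplifying, T(m+1) = 2(m+1)! - 2,
which is the closed form with n = m+1.
By the principle of mathematical induction, the result holds for all n ≥ 1.

T(n) = 2n! - 2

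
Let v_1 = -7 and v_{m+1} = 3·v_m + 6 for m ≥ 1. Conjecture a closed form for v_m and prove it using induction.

v_m = -4·3^(m - 1) - 3

Computing the first terms: v_1 = -7, v_2 = -15, v_3 = -39. This suggests v_m = -4·3^(m - 1) - 3.
Base case (m = 1): the formula gives -7 = -7 = v_1.
Inductive step: assume the claim holds for m = p, so v_p = -4·3^(p - 1) - 3.
Then v_{p+1} = 3·v_p + 6 = 3·(-4·3^(p - 1) - 3) + 6 = -4·3^p - 3 = -4·3^((p+1) - 1) - 3,
which is the claimed formula at m = p+1.
By induction, the statement is established for all m ≥ 1.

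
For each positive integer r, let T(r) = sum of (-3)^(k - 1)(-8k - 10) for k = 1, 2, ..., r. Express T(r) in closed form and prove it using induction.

We claim T(r) = (-3)^r(2r + 3) - 3 for all r ≥ 1.
For the base case r = 1: T(1) = -18, and the closed form gives -18. They agree.
Suppose the result is true for r = k, so T(k) = (-3)^k(2k + 3) - 3.
Then T(k+1) = T(k) + ((-3)^k(-8k - 18)) = ((-3)^k(2k + 3) - 3) + ((-3)^k(-8k - 18)).
Simplifying, T(k+1) = -6(-3)^k·k - 15(-3)^k - 3 = (-3)^(k+1)(2(k+1) + 3) - 3,
which is the closed form with r = k+1.
By induction, the statement is established for all r ≥ 1.

T(r) = (-3)^r(2r + 3) - 3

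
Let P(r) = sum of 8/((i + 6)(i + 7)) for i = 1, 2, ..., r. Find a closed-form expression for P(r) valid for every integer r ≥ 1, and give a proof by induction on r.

We claim P(r) = 8r/(7(r + 7)) for all r ≥ 1.
Base case (r = 1): P(1) = 1/7, and the closed form gives 1/7. They agree.
Inductive step: assume the claim holds for r = i, so P(i) = 8i/(7(i + 7)).
Then P(i+1) = P(i) + (8/((i + 7)(i + 8))) = (8i/(7(i + 7))) + (8/((i + 7)(i + 8))).
Simplifying, P(i+1) = 8(i + 1)/(7(i + 8)) = 8(i+1)/(7((i+1) + 7)),
which is the closed form with r = i+1.
This completes the induction.

P(r) = 8r/(7(r + 7))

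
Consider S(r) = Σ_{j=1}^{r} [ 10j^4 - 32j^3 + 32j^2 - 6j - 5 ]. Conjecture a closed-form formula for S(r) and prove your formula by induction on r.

We claim S(r) = r(2r - 3)(r^3 - r + 1) for all r ≥ 1.
When r = 1: S(1) = -1, and the closed form gives -1. They agree.
Inductive step: suppose the statement holds for some j ≥ 1, so S(j) = j(2j^4 - 3j^3 - 2j^2 + 5j - 3).
Then S(j+1) = S(j) + (10j^4 + 8j^3 - 4j^2 + 2j - 1) = (j(2j^4 - 3j^3 - 2j^2 + 5j - 3)) + (10j^4 + 8j^3 - 4j^2 + 2j - 1).
Simplifying, S(j+1) = (j + 1)(2j - 1)(j^3 + 3j^2 + 2j + 1) = (j+1)(2(j+1) - 3)((j+1)^3 - (j+1) + 1),
which is the closed form with r = j+1.
By the principle of mathematical induction, the result holds for all r ≥ 1.

S(r) = r(2r - 3)(r^3 - r + 1)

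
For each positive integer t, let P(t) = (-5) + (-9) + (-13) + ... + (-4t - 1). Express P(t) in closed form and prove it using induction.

P(t) = -t(2t + 3)

We claim P(t) = -t(2t + 3) for all t ≥ 1.
For the base case t = 1: P(1) = -5, and the closed form gives -5. They agree.
Inductive step: suppose the statement holds for some r ≥ 1, so P(r) = r(-2r - 3).
Then P(r+1) = P(r) + (-4r - 5) = (r(-2r - 3)) + (-4r - 5).
Simplifying, P(r+1) = -(r + 1)(2r + 5) = -(r+1)(2(r+1) + 3),
which is the closed form with t = r+1.
By the principle of mathematical induction, the result holds for all t ≥ 1.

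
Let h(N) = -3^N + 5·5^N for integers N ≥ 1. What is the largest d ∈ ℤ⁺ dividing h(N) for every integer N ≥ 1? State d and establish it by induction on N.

d = 2

Computing the first values: h(1) = 22 and h(2) = 116; gcd(22, 116) = 2, so d ≤ 2.
We prove 2 | -3^N + 5·5^N for all N ≥ 1 by induction on N.
When N = 1: h(1) = 22 = 2·(11), so 2 | h(1).
Suppose the result is true for N = p, i.e. 2 | h(p). Then
h(p+1) − 5·h(p) = (-3^(p+1) + 5·5^(p+1)) − 5·(-3^p + 5·5^p) = (-1)·3^p·(3 − 5) = (2)·3^p. Since 2 | h(p) by the inductive hypothesis, 2 | 5·h(p); and 2 | 2 since 2 = 2·1. Therefore 2 | h(p+1).
By induction, the statement is established for all N ≥ 1.
Therefore the largest such d is 2.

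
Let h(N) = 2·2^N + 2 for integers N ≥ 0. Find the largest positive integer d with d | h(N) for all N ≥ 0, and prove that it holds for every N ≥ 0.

Computing the first values: h(0) = 4 and h(1) = 6; gcd(4, 6) = 2, so d ≤ 2.
We prove 2 | 2·2^N + 2 for all N ≥ 0 by induction on N.
For the base case N = 0: h(0) = 4 = 2·(2), so 2 | h(0).
For the inductive step, assume it holds for an arbitrary p ≥ 0, i.e. 2 | h(p). Then
h(p+1) = 2·2^(p+1) + 2 = 2·(2·2^p + 2) - 2 = 2·h(p) - 2. The first term is divisible by 2 by the inductive hypothesis, and -2 is divisible by 2. Hence 2 | h(p+1).
This completes the induction.
Therefore the largest such d is 2.

d = 2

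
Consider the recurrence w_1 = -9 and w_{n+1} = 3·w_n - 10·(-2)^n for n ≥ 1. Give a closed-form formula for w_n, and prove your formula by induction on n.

w_n = -(-2)^(n + 1) - 5·3^(n - 1)

Computing the first terms: w_1 = -9, w_2 = -7, w_3 = -61. This suggests w_n = -(-2)^(n + 1) - 5·3^(n - 1).
For the base case n = 1: the formula gives -9 = -9 = w_1.
Suppose the result is true for n = m, so w_m = -(-2)^(m + 1) - 5·3^(m - 1).
Then w_{m+1} = 3·w_m - 10·(-2)^m = 3·(-(-2)^(m + 1) - 5·3^(m - 1)) - 10·(-2)^m = -(-2)^(m + 2) - 5·3^m = -(-2)^((m+1) + 1) - 5·3^((m+1) - 1),
which is the claimed formula at n = m+1.
Hence, by induction on n, the claim holds for every n ≥ 1.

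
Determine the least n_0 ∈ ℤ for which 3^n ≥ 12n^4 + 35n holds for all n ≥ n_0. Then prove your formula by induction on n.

n_0 = 11

At n = 10: 59049 < 120350, so the inequality fails and n_0 ≥ 11. We prove 3^n ≥ 12n^4 + 35n for all n ≥ 11.
When n = 11: 3^n = 177147 and 12n^4 + 35n = 176077, so 177147 ≥ 176077.
Inductive step: suppose the statement holds for some i ≥ 11, so 3^i ≥ 12i^4 + 35i.
Then 3^(i + 1) = 3·(3^i) ≥ 3·(12i^4 + 35i).
Also, for i ≥ 11 we have 3·(12i^4 + 35i) ≥ 12(i+1)^4 + 35(i+1), since 3·(12i^4 + 35i) − (12(i+1)^4 + 35(i+1)) = 24i^4 - 48i^3 - 72i^2 + 22i - 47, which is nonnegative for all i ≥ 11.
Combining, 3^(i + 1) ≥ 12(i+1)^4 + 35(i+1).
Hence, by induction on n, the claim holds for every n ≥ 11.
Hence the smallest such n_0 is 11.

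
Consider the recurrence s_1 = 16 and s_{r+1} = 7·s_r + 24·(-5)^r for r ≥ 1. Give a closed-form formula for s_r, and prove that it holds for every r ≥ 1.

s_r = -2(-5)^r + 6·7^(r - 1)

Computing the first terms: s_1 = 16, s_2 = -8, s_3 = 544. This suggests s_r = -2(-5)^r + 6·7^(r - 1).
Base case (r = 1): the formula gives 16 = 16 = s_1.
For the inductive step, assume it holds for an arbitrary k ≥ 1, so s_k = -2(-5)^k + 6·7^(k - 1).
Then s_{k+1} = 7·s_k + 24·(-5)^k = 7·(-2(-5)^k + 6·7^(k - 1)) + 24·(-5)^k = -2(-5)^(k + 1) + 6·7^k = -2(-5)^(k+1) + 6·7^((k+1) - 1),
which is the claimed formula at r = k+1.
By induction, the statement is established for all r ≥ 1.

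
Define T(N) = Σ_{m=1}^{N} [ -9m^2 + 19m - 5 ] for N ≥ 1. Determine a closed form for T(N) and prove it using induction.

T(N) = -N(3N^2 - 5N - 3)

We claim T(N) = -N(3N^2 - 5N - 3) for all N ≥ 1.
For the base case N = 1: T(1) = 5, and the closed form gives 5. They agree.
For the inductive step, assume it holds for an arbitrary m ≥ 1, so T(m) = m(-3m^2 + 5m + 3).
Then T(m+1) = T(m) + (-9m^2 + m + 5) = (m(-3m^2 + 5m + 3)) + (-9m^2 + m + 5).
Simplifying, T(m+1) = -(m + 1)(3m^2 + m - 5) = -(m+1)(3(m+1)^2 - 5(m+1) - 3),
which is the closed form with N = m+1.
By induction, the statement is established for all N ≥ 1.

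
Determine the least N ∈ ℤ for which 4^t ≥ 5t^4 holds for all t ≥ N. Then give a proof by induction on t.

N = 7

At t = 6: 4096 < 6480, so the inequality fails and N ≥ 7. We prove 4^t ≥ 5t^4 for all t ≥ 7.
For the base case t = 7: 4^t = 16384 and 5t^4 = 12005, so 16384 ≥ 12005.
For the inductive step, assume it holds for an arbitrary p ≥ 7, so 4^p ≥ 5p^4.
Then 4^(p + 1) = 4·(4^p) ≥ 4·(5p^4).
Also, for p ≥ 7 we have 4·(5p^4) ≥ 5(p+1)^4, since 4 ≥ (1 + 1/p)^4 for all p ≥ 7.
Combining, 4^(p + 1) ≥ 5(p+1)^4.
Hence, by induction on t, the claim holds for every t ≥ 7.
Hence the smallest such N is 7.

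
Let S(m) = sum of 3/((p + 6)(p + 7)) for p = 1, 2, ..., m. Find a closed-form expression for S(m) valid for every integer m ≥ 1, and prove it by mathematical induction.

We claim S(m) = 3m/(7(m + 7)) for all m ≥ 1.
Base case (m = 1): S(1) = 3/56, and the closed form gives 3/56. They agree.
For the inductive step, assume it holds for an arbitrary p ≥ 1, so S(p) = 3p/(7(p + 7)).
Then S(p+1) = S(p) + (3/((p + 7)(p + 8))) = (3p/(7(p + 7))) + (3/((p + 7)(p + 8))).
Simplifying, S(p+1) = 3(p + 1)/(7(p + 8)) = 3(p+1)/(7((p+1) + 7)),
which is the closed form with m = p+1.
By the principle of mathematical induction, the result holds for all m ≥ 1.

S(m) = 3m/(7(m + 7))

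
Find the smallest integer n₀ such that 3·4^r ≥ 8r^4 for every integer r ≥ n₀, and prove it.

n₀ = 6

At r = 5: 3072 < 5000, so the inequality fails and n₀ ≥ 6. We prove 3·4^r ≥ 8r^4 for all r ≥ 6.
Base step (r = 6): 3·4^r = 12288 and 8r^4 = 10368, so 12288 ≥ 10368.
Inductive step: suppose the statement holds for some m ≥ 6, so 3·4^m ≥ 8m^4.
Then 3·4^(m + 1) = 4·(3·4^m) ≥ 4·(8m^4).
Also, for m ≥ 6 we have 4·(8m^4) ≥ 8(m+1)^4, since 4 ≥ (1 + 1/m)^4 for all m ≥ 6.
Combining, 3·4^(m + 1) ≥ 8(m+1)^4.
This completes the induction.
Hence the smallest such n₀ is 6.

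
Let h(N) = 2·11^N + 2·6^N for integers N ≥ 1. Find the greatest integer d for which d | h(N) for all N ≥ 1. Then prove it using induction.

d = 2

Computing the first values: h(1) = 34 and h(2) = 314; gcd(34, 314) = 2, so d ≤ 2.
We prove 2 | 2·11^N + 2·6^N for all N ≥ 1 by induction on N.
Base case (N = 1): h(1) = 34 = 2·(17), so 2 | h(1).
Inductive step: assume the claim holds for N = p, i.e. 2 | h(p). Then
h(p+1) − 11·h(p) = (2·11^(p+1) + 2·6^(p+1)) − 11·(2·11^p + 2·6^p) = (2)·6^p·(6 − 11) = (-10)·6^p. Since 2 | h(p) by the inductive hypothesis, 2 | 11·h(p); and 2 | -10 since -10 = 2·-5. Therefore 2 | h(p+1).
This completes the induction.
Therefore the largest such d is 2.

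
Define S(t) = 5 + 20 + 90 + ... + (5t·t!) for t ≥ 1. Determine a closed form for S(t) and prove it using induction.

We claim S(t) = (5t + 5)t! - 5 for all t ≥ 1.
When t = 1: S(1) = 5, and the closed form gives 5. They agree.
Inductive step: suppose the statement holds for some k ≥ 1, so S(k) = (5k + 5)k! - 5.
Then S(k+1) = S(k) + (5(k + 1)(k + 1)!) = ((5k + 5)k! - 5) + (5(k + 1)(k + 1)!).
Simplifying, S(k+1) = (5(k+1) + 5)(k+1)! - 5,
which is the closed form with t = k+1.
Hence, by induction on t, the claim holds for every t ≥ 1.

S(t) = (5t + 5)t! - 5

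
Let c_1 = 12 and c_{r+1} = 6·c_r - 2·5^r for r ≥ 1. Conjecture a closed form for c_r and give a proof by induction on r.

Computing the first terms: c_1 = 12, c_2 = 62, c_3 = 322. This suggests c_r = 2·5^r + 2·6^(r - 1).
Base step (r = 1): the formula gives 12 = 12 = c_1.
Inductive step: suppose the statement holds for some j ≥ 1, so c_j = 2·5^j + 2·6^(j - 1).
Then c_{j+1} = 6·c_j - 2·5^j = 6·(2·5^j + 2·6^(j - 1)) - 2·5^j = 2·5^(j + 1) + 2·6^j = 2·5^(j+1) + 2·6^((j+1) - 1),
which is the claimed formula at r = j+1.
Hence, by induction on r, the claim holds for every r ≥ 1.

c_r = 2·5^r + 2·6^(r - 1)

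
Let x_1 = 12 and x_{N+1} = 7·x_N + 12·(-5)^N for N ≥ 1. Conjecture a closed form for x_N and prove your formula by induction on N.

Computing the first terms: x_1 = 12, x_2 = 24, x_3 = 468. This suggests x_N = -(-5)^N + 7^N.
Base case (N = 1): the formula gives 12 = 12 = x_1.
For the inductive step, assume it holds for an arbitrary j ≥ 1, so x_j = -(-5)^j + 7^j.
Then x_{j+1} = 7·x_j + 12·(-5)^j = 7·(-(-5)^j + 7^j) + 12·(-5)^j = -(-5)^(j + 1) + 7^(j + 1),
which is the claimed formula at N = j+1.
Hence, by induction on N, the claim holds for every N ≥ 1.

x_N = -(-5)^N + 7^N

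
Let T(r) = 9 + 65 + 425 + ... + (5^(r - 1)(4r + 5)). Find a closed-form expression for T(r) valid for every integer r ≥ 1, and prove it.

We claim T(r) = 5^r(r + 1) - 1 for all r ≥ 1.
Base case (r = 1): T(1) = 9, and the closed form gives 9. They agree.
Suppose the result is true for r = k, so T(k) = 5^k(k + 1) - 1.
Then T(k+1) = T(k) + (5^k(4k + 9)) = (5^k(k + 1) - 1) + (5^k(4k + 9)).
Simplifying, T(k+1) = 5·5^k·k + 10·5^k - 1 = 5^(k+1)((k+1) + 1) - 1,
which is the closed form with r = k+1.
Hence, by induction on r, the claim holds for every r ≥ 1.

T(r) = 5^r(r + 1) - 1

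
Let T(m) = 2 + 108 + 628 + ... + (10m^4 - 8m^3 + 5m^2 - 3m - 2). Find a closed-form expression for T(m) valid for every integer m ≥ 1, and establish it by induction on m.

We claim T(m) = m(2m^4 + 3m^3 + m^2 - m - 3) for all m ≥ 1.
Base case (m = 1): T(1) = 2, and the closed form gives 2. They agree.
For the inductive step, assume it holds for an arbitrary r ≥ 1, so T(r) = r(2r^4 + 3r^3 + r^2 - r - 3).
Then T(r+1) = T(r) + (10r^4 + 32r^3 + 41r^2 + 23r + 2) = (r(2r^4 + 3r^3 + r^2 - r - 3)) + (10r^4 + 32r^3 + 41r^2 + 23r + 2).
Simplifying, T(r+1) = (r + 1)(2r^4 + 11r^3 + 22r^2 + 18r + 2) = (r+1)(2(r+1)^4 + 3(r+1)^3 + (r+1)^2 - (r+1) - 3),
which is the closed form with m = r+1.
This completes the induction.

T(m) = m(2m^4 + 3m^3 + m^2 - m - 3)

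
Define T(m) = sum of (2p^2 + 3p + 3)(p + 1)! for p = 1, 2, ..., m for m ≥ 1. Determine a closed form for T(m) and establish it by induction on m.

T(m) = (2m + 1)(m + 2)! - 2

We claim T(m) = (2m + 1)(m + 2)! - 2 for all m ≥ 1.
For the base case m = 1: T(1) = 16, and the closed form gives 16. They agree.
For the inductive step, assume it holds for an arbitrary p ≥ 1, so T(p) = (2p + 1)(p + 2)! - 2.
Then T(p+1) = T(p) + ((2p^2 + 7p + 8)(p + 2)!) = ((2p + 1)(p + 2)! - 2) + ((2p^2 + 7p + 8)(p + 2)!).
Simplifying, T(p+1) = (2(p+1) + 1)((p+1) + 2)! - 2,
which is the closed form with m = p+1.
By induction, the statement is established for all m ≥ 1.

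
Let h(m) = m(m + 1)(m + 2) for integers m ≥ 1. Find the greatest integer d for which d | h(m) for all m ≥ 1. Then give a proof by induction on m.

d = 6

Computing the first values: h(1) = 6 and h(2) = 24; gcd(6, 24) = 6, so d ≤ 6.
We prove 6 | m(m + 1)(m + 2) for all m ≥ 1 by induction on m.
Base case (m = 1): h(1) = 6 = 6·(1), so 6 | h(1).
For the inductive step, assume it holds for an arbitrary k ≥ 1, i.e. 6 | h(k). Then
h(k+1) − h(k) = (k+1)·(k+2)·(k+3) − k·(k+1)·(k+2) = (k+1)·(k+2)·[(k+3) − k] = 3·(k+1)·(k+2). The product of 2 consecutive integers is divisible by (2)! = 2, so h(k+1) − h(k) is divisible by 3·2 = 6. By the inductive hypothesis 6 | h(k), hence 6 | h(k+1).
This completes the induction.
Therefore the largest such d is 6.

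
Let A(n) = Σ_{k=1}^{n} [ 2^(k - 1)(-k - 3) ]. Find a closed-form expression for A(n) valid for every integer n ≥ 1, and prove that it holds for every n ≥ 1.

We claim A(n) = -2^n(n + 2) + 2 for all n ≥ 1.
Base case (n = 1): A(1) = -4, and the closed form gives -4. They agree.
Inductive step: assume the claim holds for n = k, so A(k) = -2^k(k + 2) + 2.
Then A(k+1) = A(k) + (2^k(-k - 4)) = (-2^k(k + 2) + 2) + (2^k(-k - 4)).
Simplifying, A(k+1) = -2·2^k·k - 6·2^k + 2 = -2^(k+1)((k+1) + 2) + 2,
which is the closed form with n = k+1.
By the principle of mathematical induction, the result holds for all n ≥ 1.

A(n) = -2^n(n + 2) + 2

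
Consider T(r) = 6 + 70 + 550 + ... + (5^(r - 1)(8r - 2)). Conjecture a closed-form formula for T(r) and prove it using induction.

T(r) = 5^r(2r - 1) + 1

We claim T(r) = 5^r(2r - 1) + 1 for all r ≥ 1.
Base case (r = 1): T(1) = 6, and the closed form gives 6. They agree.
Inductive step: suppose the statement holds for some i ≥ 1, so T(i) = 5^i(2i - 1) + 1.
Then T(i+1) = T(i) + (5^i(8i + 6)) = (5^i(2i - 1) + 1) + (5^i(8i + 6)).
Simplifying, T(i+1) = 10·5^i·i + 5·5^i + 1 = 5^(i+1)(2(i+1) - 1) + 1,
which is the closed form with r = i+1.
Hence, by induction on r, the claim holds for every r ≥ 1.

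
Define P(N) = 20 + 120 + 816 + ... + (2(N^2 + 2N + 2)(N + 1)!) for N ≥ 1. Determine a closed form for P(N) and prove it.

P(N) = (2N + 2)(N + 2)! - 4

We claim P(N) = (2N + 2)(N + 2)! - 4 for all N ≥ 1.
Base case (N = 1): P(1) = 20, and the closed form gives 20. They agree.
Inductive step: suppose the statement holds for some k ≥ 1, so P(k) = (2k + 2)(k + 2)! - 4.
Then P(k+1) = P(k) + (2(k^2 + 4k + 5)(k + 2)!) = ((2k + 2)(k + 2)! - 4) + (2(k^2 + 4k + 5)(k + 2)!).
Simplifying, P(k+1) = (2(k+1) + 2)((k+1) + 2)! - 4,
which is the closed form with N = k+1.
By induction, the statement is established for all N ≥ 1.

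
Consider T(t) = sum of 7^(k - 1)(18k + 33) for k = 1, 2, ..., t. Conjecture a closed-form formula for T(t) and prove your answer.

We claim T(t) = 7^t(3t + 5) - 5 for all t ≥ 1.
Base case (t = 1): T(1) = 51, and the closed form gives 51. They agree.
Inductive step: assume the claim holds for t = k, so T(k) = 7^k(3k + 5) - 5.
Then T(k+1) = T(k) + (7^k(18k + 51)) = (7^k(3k + 5) - 5) + (7^k(18k + 51)).
Simplifying, T(k+1) = 21·7^k·k + 56·7^k - 5 = 7^(k+1)(3(k+1) + 5) - 5,
which is the closed form with t = k+1.
This completes the induction.

T(t) = 7^t(3t + 5) - 5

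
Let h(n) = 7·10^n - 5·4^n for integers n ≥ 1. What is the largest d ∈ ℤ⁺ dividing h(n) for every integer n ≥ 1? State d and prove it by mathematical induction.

d = 10

Computing the first values: h(1) = 50 and h(2) = 620; gcd(50, 620) = 10, so d ≤ 10.
We prove 10 | 7·10^n - 5·4^n for all n ≥ 1 by induction on n.
Base step (n = 1): h(1) = 50 = 10·(5), so 10 | h(1).
For the inductive step, assume it holds for an arbitrary k ≥ 1, i.e. 10 | h(k). Then
h(k+1) − 10·h(k) = (7·10^(k+1) - 5·4^(k+1)) − 10·(7·10^k - 5·4^k) = (-5)·4^k·(4 − 10) = (30)·4^k. Since 10 | h(k) by the inductive hypothesis, 10 | 10·h(k); and 10 | 30 since 30 = 10·3. Therefore 10 | h(k+1).
By induction, the statement is established for all n ≥ 1.
Therefore the largest such d is 10.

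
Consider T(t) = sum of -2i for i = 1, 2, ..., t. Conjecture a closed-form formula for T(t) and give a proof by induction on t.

We claim T(t) = -t(t + 1) for all t ≥ 1.
For the base case t = 1: T(1) = -2, and the closed form gives -2. They agree.
Suppose the result is true for t = i, so T(i) = i(-i - 1).
Then T(i+1) = T(i) + (-2i - 2) = (i(-i - 1)) + (-2i - 2).
Simplifying, T(i+1) = -(i + 1)(i + 2) = -(i+1)((i+1) + 1),
which is the closed form with t = i+1.
Hence, by induction on t, the claim holds for every t ≥ 1.

T(t) = -t(t + 1)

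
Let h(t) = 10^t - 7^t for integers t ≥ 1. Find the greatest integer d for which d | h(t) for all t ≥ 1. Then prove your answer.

Computing the first values: h(1) = 3 and h(2) = 51; gcd(3, 51) = 3, so d ≤ 3.
We prove 3 | 10^t - 7^t for all t ≥ 1 by induction on t.
For the base case t = 1: h(1) = 3 = 3·(1), so 3 | h(1).
Suppose the result is true for t = j, i.e. 3 | h(j). Then
10^{j+1} − 7^{j+1} = 10·10^j − 7·7^j = 10·(10^j − 7^j) + (3)·7^j. The first term is divisible by 3 by the inductive hypothesis, and the second term (3)·7^j is divisible by 3 since 3 | 3. Hence 3 | h(j+1).
By induction, the statement is established for all t ≥ 1.
Therefore the largest such d is 3.

d = 3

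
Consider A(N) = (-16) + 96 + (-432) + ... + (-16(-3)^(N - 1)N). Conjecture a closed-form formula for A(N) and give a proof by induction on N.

We claim A(N) = (-3)^N(4N + 1) - 1 for all N ≥ 1.
For the base case N = 1: A(1) = -16, and the closed form gives -16. They agree.
Suppose the result is true for N = p, so A(p) = (-3)^p(4p + 1) - 1.
Then A(p+1) = A(p) + (16(-3)^p(-p - 1)) = ((-3)^p(4p + 1) - 1) + (16(-3)^p(-p - 1)).
Simplifying, A(p+1) = -12(-3)^p·p - 15(-3)^p - 1 = (-3)^(p+1)(4(p+1) + 1) - 1,
which is the closed form with N = p+1.
Hence, by induction on N, the claim holds for every N ≥ 1.

A(N) = (-3)^N(4N + 1) - 1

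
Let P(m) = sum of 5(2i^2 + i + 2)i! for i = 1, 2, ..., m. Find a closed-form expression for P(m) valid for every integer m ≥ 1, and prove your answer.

We claim P(m) = (10m + 5)(m + 1)! - 5 for all m ≥ 1.
Base case (m = 1): P(1) = 25, and the closed form gives 25. They agree.
Inductive step: assume the claim holds for m = i, so P(i) = (10i + 5)(i + 1)! - 5.
Then P(i+1) = P(i) + (5(2i^2 + 5i + 5)(i + 1)!) = ((10i + 5)(i + 1)! - 5) + (5(2i^2 + 5i + 5)(i + 1)!).
Simplifying, P(i+1) = (10(i+1) + 5)((i+1) + 1)! - 5,
which is the closed form with m = i+1.
Hence, by induction on m, the claim holds for every m ≥ 1.

P(m) = (10m + 5)(m + 1)! - 5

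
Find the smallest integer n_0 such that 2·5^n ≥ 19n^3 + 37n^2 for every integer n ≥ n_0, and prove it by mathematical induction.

n_0 = 5

At n = 4: 1250 < 1808, so the inequality fails and n_0 ≥ 5. We prove 2·5^n ≥ 19n^3 + 37n^2 for all n ≥ 5.
For the base case n = 5: 2·5^n = 6250 and 19n^3 + 37n^2 = 3300, so 6250 ≥ 3300.
Inductive step: assume the claim holds for n = j, so 2·5^j ≥ 19j^3 + 37j^2.
Then 2·5^(j + 1) = 5·(2·5^j) ≥ 5·(19j^3 + 37j^2).
Also, for j ≥ 5 we have 5·(19j^3 + 37j^2) ≥ 19(j+1)^3 + 37(j+1)^2, since 5·(19j^3 + 37j^2) − (19(j+1)^3 + 37(j+1)^2) = 76j^3 + 91j^2 - 131j - 56, which is nonnegative for all j ≥ 5.
Combining, 2·5^(j + 1) ≥ 19(j+1)^3 + 37(j+1)^2.
Hence, by induction on n, the claim holds for every n ≥ 5.
Hence the smallest such n_0 is 5.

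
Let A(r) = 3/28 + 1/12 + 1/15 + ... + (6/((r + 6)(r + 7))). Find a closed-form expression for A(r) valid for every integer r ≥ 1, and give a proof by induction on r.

A(r) = 6r/(7(r + 7))

We claim A(r) = 6r/(7(r + 7)) for all r ≥ 1.
For the base case r = 1: A(1) = 3/28, and the closed form gives 3/28. They agree.
Inductive step: assume the claim holds for r = p, so A(p) = 6p/(7(p + 7)).
Then A(p+1) = A(p) + (6/((p + 7)(p + 8))) = (6p/(7(p + 7))) + (6/((p + 7)(p + 8))).
Simplifying, A(p+1) = 6(p + 1)/(7(p + 8)) = 6(p+1)/(7((p+1) + 7)),
which is the closed form with r = p+1.
By induction, the statement is established for all r ≥ 1.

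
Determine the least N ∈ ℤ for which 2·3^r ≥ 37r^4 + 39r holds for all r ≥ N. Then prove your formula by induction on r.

At r = 11: 354294 < 542146, so the inequality fails and N ≥ 12. We prove 2·3^r ≥ 37r^4 + 39r for all r ≥ 12.
Base case (r = 12): 2·3^r = 1062882 and 37r^4 + 39r = 767700, so 1062882 ≥ 767700.
Inductive step: suppose the statement holds for some k ≥ 12, so 2·3^k ≥ 37k^4 + 39k.
Then 2·3^(k + 1) = 3·(2·3^k) ≥ 3·(37k^4 + 39k).
Also, for k ≥ 12 we have 3·(37k^4 + 39k) ≥ 37(k+1)^4 + 39(k+1), since 3·(37k^4 + 39k) − (37(k+1)^4 + 39(k+1)) = 74k^4 - 148k^3 - 222k^2 - 70k - 76, which is nonnegative for all k ≥ 12.
Combining, 2·3^(k + 1) ≥ 37(k+1)^4 + 39(k+1).
By the principle of mathematical induction, the result holds for all r ≥ 12.
Hence the smallest such N is 12.

N = 12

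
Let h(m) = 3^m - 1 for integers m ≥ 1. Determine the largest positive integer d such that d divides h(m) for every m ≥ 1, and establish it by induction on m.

Computing the first values: h(1) = 2 and h(2) = 8; gcd(2, 8) = 2, so d ≤ 2.
We prove 2 | 3^m - 1 for all m ≥ 1 by induction on m.
Base step (m = 1): h(1) = 2 = 2·(1), so 2 | h(1).
Suppose the result is true for m = i, i.e. 2 | h(i). Then
3^{i+1} − 1^{i+1} = 3·3^i − 1·1^i = 3·(3^i − 1^i) + (2)·1^i. The first term is divisible by 2 by the inductive hypothesis, and the second term (2)·1^i is divisible by 2 since 2 | 2. Hence 2 | h(i+1).
By induction, the statement is established for all m ≥ 1.
Therefore the largest such d is 2.

d = 2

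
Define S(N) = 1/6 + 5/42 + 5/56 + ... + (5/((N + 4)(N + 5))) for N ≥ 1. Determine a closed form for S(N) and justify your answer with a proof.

S(N) = N/(N + 5)

We claim S(N) = N/(N + 5) for all N ≥ 1.
Base case (N = 1): S(1) = 1/6, and the closed form gives 1/6. They agree.
Inductive step: assume the claim holds for N = r, so S(r) = r/(r + 5).
Then S(r+1) = S(r) + (5/((r + 5)(r + 6))) = (r/(r + 5)) + (5/((r + 5)(r + 6))).
Simplifying, S(r+1) = (r + 1)/(r + 6) = (r+1)/((r+1) + 5),
which is the closed form with N = r+1.
By induction, the statement is established for all N ≥ 1.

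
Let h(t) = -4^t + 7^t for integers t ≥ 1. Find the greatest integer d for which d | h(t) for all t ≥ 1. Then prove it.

Computing the first values: h(1) = 3 and h(2) = 33; gcd(3, 33) = 3, so d ≤ 3.
We prove 3 | -4^t + 7^t for all t ≥ 1 by induction on t.
Base step (t = 1): h(1) = 3 = 3·(1), so 3 | h(1).
Inductive step: suppose the statement holds for some p ≥ 1, i.e. 3 | h(p). Then
7^{p+1} − 4^{p+1} = 7·7^p − 4·4^p = 7·(7^p − 4^p) + (3)·4^p. The first term is divisible by 3 by the inductive hypothesis, and the second term (3)·4^p is divisible by 3 since 3 | 3. Hence 3 | h(p+1).
This completes the induction.
Therefore the largest such d is 3.

d = 3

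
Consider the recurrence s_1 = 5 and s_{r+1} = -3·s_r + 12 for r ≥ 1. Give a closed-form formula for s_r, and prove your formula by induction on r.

s_r = 2(-3)^(r - 1) + 3

Computing the first terms: s_1 = 5, s_2 = -3, s_3 = 21. This suggests s_r = 2(-3)^(r - 1) + 3.
Base case (r = 1): the formula gives 5 = 5 = s_1.
Inductive step: assume the claim holds for r = k, so s_k = 2(-3)^(k - 1) + 3.
Then s_{k+1} = -3·s_k + 12 = -3·(2(-3)^(k - 1) + 3) + 12 = 2(-3)^k + 3 = 2(-3)^((k+1) - 1) + 3,
which is the claimed formula at r = k+1.
By the principle of mathematical induction, the result holds for all r ≥ 1.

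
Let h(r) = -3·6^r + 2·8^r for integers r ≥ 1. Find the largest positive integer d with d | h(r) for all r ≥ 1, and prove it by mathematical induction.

d = 2

Computing the first values: h(1) = -2 and h(2) = 20; gcd(-2, 20) = 2, so d ≤ 2.
We prove 2 | -3·6^r + 2·8^r for all r ≥ 1 by induction on r.
For the base case r = 1: h(1) = -2 = 2·(-1), so 2 | h(1).
Inductive step: suppose the statement holds for some m ≥ 1, i.e. 2 | h(m). Then
h(m+1) − 8·h(m) = (-3·6^(m+1) + 2·8^(m+1)) − 8·(-3·6^m + 2·8^m) = (-3)·6^m·(6 − 8) = (6)·6^m. Since 2 | h(m) by the inductive hypothesis, 2 | 8·h(m); and 2 | 6 since 6 = 2·3. Therefore 2 | h(m+1).
Hence, by induction on r, the claim holds for every r ≥ 1.
Therefore the largest such d is 2.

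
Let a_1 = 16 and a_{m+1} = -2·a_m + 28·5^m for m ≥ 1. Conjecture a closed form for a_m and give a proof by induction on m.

Computing the first terms: a_1 = 16, a_2 = 108, a_3 = 484. This suggests a_m = -(-2)^(m + 1) + 4·5^m.
When m = 1: the formula gives 16 = 16 = a_1.
For the inductive step, assume it holds for an arbitrary k ≥ 1, so a_k = -(-2)^(k + 1) + 4·5^k.
Then a_{k+1} = -2·a_k + 28·5^k = -2·(-(-2)^(k + 1) + 4·5^k) + 28·5^k = -(-2)^(k + 2) + 4·5^(k + 1) = -(-2)^((k+1) + 1) + 4·5^(k+1),
which is the claimed formula at m = k+1.
Hence, by induction on m, the claim holds for every m ≥ 1.

a_m = -(-2)^(m + 1) + 4·5^m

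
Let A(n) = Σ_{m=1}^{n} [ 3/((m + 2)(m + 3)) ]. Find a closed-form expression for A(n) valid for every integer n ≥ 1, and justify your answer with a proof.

We claim A(n) = n/(n + 3) for all n ≥ 1.
When n = 1: A(1) = 1/4, and the closed form gives 1/4. They agree.
Suppose the result is true for n = m, so A(m) = m/(m + 3).
Then A(m+1) = A(m) + (3/((m + 3)(m + 4))) = (m/(m + 3)) + (3/((m + 3)(m + 4))).
Simplifying, A(m+1) = (m + 1)/(m + 4) = (m+1)/((m+1) + 3),
which is the closed form with n = m+1.
By the principle of mathematical induction, the result holds for all n ≥ 1.

A(n) = n/(n + 3)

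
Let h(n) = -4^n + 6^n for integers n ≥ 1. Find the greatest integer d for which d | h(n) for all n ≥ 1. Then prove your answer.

Computing the first values: h(1) = 2 and h(2) = 20; gcd(2, 20) = 2, so d ≤ 2.
We prove 2 | -4^n + 6^n for all n ≥ 1 by induction on n.
Base case (n = 1): h(1) = 2 = 2·(1), so 2 | h(1).
Suppose the result is true for n = r, i.e. 2 | h(r). Then
6^{r+1} − 4^{r+1} = 6·6^r − 4·4^r = 6·(6^r − 4^r) + (2)·4^r. The first term is divisible by 2 by the inductive hypothesis, and the second term (2)·4^r is divisible by 2 since 2 | 2. Hence 2 | h(r+1).
By induction, the statement is established for all n ≥ 1.
Therefore the largest such d is 2.

d = 2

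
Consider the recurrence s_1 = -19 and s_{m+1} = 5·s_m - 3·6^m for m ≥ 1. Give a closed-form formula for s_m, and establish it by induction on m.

s_m = -5^(m - 1) - 3·6^m

Computing the first terms: s_1 = -19, s_2 = -113, s_3 = -673. This suggests s_m = -5^(m - 1) - 3·6^m.
For the base case m = 1: the formula gives -19 = -19 = s_1.
Inductive step: suppose the statement holds for some j ≥ 1, so s_j = -5^(j - 1) - 3·6^j.
Then s_{j+1} = 5·s_j - 3·6^j = 5·(-5^(j - 1) - 3·6^j) - 3·6^j = -5^j - 3·6^(j + 1) = -5^((j+1) - 1) - 3·6^(j+1),
which is the claimed formula at m = j+1.
Hence, by induction on m, the claim holds for every m ≥ 1.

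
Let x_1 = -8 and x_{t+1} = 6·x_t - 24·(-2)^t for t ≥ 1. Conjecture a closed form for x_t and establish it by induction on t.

x_t = 3(-2)^t - 2·6^(t - 1)

Computing the first terms: x_1 = -8, x_2 = 0, x_3 = -96. This suggests x_t = 3(-2)^t - 2·6^(t - 1).
Base step (t = 1): the formula gives -8 = -8 = x_1.
Inductive step: suppose the statement holds for some m ≥ 1, so x_m = 3(-2)^m - 2·6^(m - 1).
Then x_{m+1} = 6·x_m - 24·(-2)^m = 6·(3(-2)^m - 2·6^(m - 1)) - 24·(-2)^m = 3(-2)^(m + 1) - 2·6^m = 3(-2)^(m+1) - 2·6^((m+1) - 1),
which is the claimed formula at t = m+1.
This completes the induction.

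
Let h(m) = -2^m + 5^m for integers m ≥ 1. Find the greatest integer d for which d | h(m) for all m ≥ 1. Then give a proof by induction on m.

Computing the first values: h(1) = 3 and h(2) = 21; gcd(3, 21) = 3, so d ≤ 3.
We prove 3 | -2^m + 5^m for all m ≥ 1 by induction on m.
When m = 1: h(1) = 3 = 3·(1), so 3 | h(1).
Suppose the result is true for m = p, i.e. 3 | h(p). Then
5^{p+1} − 2^{p+1} = 5·5^p − 2·2^p = 5·(5^p − 2^p) + (3)·2^p. The first term is divisible by 3 by the inductive hypothesis, and the second term (3)·2^p is divisible by 3 since 3 | 3. Hence 3 | h(p+1).
This completes the induction.
Therefore the largest such d is 3.

d = 3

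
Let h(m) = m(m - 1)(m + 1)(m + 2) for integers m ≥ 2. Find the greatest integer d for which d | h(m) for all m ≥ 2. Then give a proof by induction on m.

d = 24

Computing the first values: h(2) = 24 and h(3) = 120; gcd(24, 120) = 24, so d ≤ 24.
We prove 24 | m(m - 1)(m + 1)(m + 2) for all m ≥ 2 by induction on m.
Base step (m = 2): h(2) = 24 = 24·(1), so 24 | h(2).
For the inductive step, assume it holds for an arbitrary r ≥ 2, i.e. 24 | h(r). Then
h(r+1) − h(r) = r·(r+1)·(r+2)·(r+3) − (r-1)·r·(r+1)·(r+2) = r·(r+1)·(r+2)·[(r+3) − (r-1)] = 4·r·(r+1)·(r+2). The product of 3 consecutive integers is divisible by (3)! = 6, so h(r+1) − h(r) is divisible by 4·6 = 24. By the inductive hypothesis 24 | h(r), hence 24 | h(r+1).
Hence, by induction on m, the claim holds for every m ≥ 2.
Therefore the largest such d is 24.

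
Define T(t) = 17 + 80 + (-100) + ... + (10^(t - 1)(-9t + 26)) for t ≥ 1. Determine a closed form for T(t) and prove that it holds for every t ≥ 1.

T(t) = 10^t(-t + 3) - 3

We claim T(t) = 10^t(-t + 3) - 3 for all t ≥ 1.
Base case (t = 1): T(1) = 17, and the closed form gives 17. They agree.
For the inductive step, assume it holds for an arbitrary i ≥ 1, so T(i) = 10^i(-i + 3) - 3.
Then T(i+1) = T(i) + (10^i(-9i + 17)) = (10^i(-i + 3) - 3) + (10^i(-9i + 17)).
Simplifying, T(i+1) = -10·10^i·i + 20·10^i - 3 = 10^(i+1)(-(i+1) + 3) - 3,
which is the closed form with t = i+1.
By induction, the statement is established for all t ≥ 1.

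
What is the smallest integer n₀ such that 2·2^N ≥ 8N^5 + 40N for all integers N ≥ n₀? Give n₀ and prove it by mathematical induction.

n₀ = 26

At N = 25: 67108864 < 78126000, so the inequality fails and n₀ ≥ 26. We prove 2·2^N ≥ 8N^5 + 40N for all N ≥ 26.
Base case (N = 26): 2·2^N = 134217728 and 8N^5 + 40N = 95052048, so 134217728 ≥ 95052048.
Inductive step: assume the claim holds for N = p, so 2·2^p ≥ 8p^5 + 40p.
Then 2·2^(p + 1) = 2·(2·2^p) ≥ 2·(8p^5 + 40p).
Also, for p ≥ 26 we have 2·(8p^5 + 40p) ≥ 8(p+1)^5 + 40(p+1), since 2·(8p^5 + 40p) − (8(p+1)^5 + 40(p+1)) = 8p^5 - 40p^4 - 80p^3 - 80p^2 - 48, which is nonnegative for all p ≥ 26.
Combining, 2·2^(p + 1) ≥ 8(p+1)^5 + 40(p+1).
Hence, by induction on N, the claim holds for every N ≥ 26.
Hence the smallest such n₀ is 26.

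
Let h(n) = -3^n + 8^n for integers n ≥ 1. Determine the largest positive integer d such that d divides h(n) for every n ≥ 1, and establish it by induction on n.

d = 5

Computing the first values: h(1) = 5 and h(2) = 55; gcd(5, 55) = 5, so d ≤ 5.
We prove 5 | -3^n + 8^n for all n ≥ 1 by induction on n.
For the base case n = 1: h(1) = 5 = 5·(1), so 5 | h(1).
Suppose the result is true for n = m, i.e. 5 | h(m). Then
8^{m+1} − 3^{m+1} = 8·8^m − 3·3^m = 8·(8^m − 3^m) + (5)·3^m. The first term is divisible by 5 by the inductive hypothesis, and the second term (5)·3^m is divisible by 5 since 5 | 5. Hence 5 | h(m+1).
This completes the induction.
Therefore the largest such d is 5.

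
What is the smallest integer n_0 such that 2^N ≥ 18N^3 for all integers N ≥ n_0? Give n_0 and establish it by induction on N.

At N = 16: 65536 < 73728, so the inequality fails and n_0 ≥ 17. We prove 2^N ≥ 18N^3 for all N ≥ 17.
For the base case N = 17: 2^N = 131072 and 18N^3 = 88434, so 131072 ≥ 88434.
Inductive step: assume the claim holds for N = k, so 2^k ≥ 18k^3.
Then 2^(k + 1) = 2·(2^k) ≥ 2·(18k^3).
Also, for k ≥ 17 we have 2·(18k^3) ≥ 18(k+1)^3, since 2 ≥ (1 + 1/k)^3 for all k ≥ 17.
Combining, 2^(k + 1) ≥ 18(k+1)^3.
Hence, by induction on N, the claim holds for every N ≥ 17.
Hence the smallest such n_0 is 17.

n_0 = 17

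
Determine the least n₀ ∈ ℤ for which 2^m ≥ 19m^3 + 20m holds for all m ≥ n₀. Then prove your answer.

At m = 16: 65536 < 78144, so the inequality fails and n₀ ≥ 17. We prove 2^m ≥ 19m^3 + 20m for all m ≥ 17.
For the base case m = 17: 2^m = 131072 and 19m^3 + 20m = 93687, so 131072 ≥ 93687.
Inductive step: assume the claim holds for m = i, so 2^i ≥ 19i^3 + 20i.
Then 2^(i + 1) = 2·(2^i) ≥ 2·(19i^3 + 20i).
Also, for i ≥ 17 we have 2·(19i^3 + 20i) ≥ 19(i+1)^3 + 20(i+1), since 2·(19i^3 + 20i) − (19(i+1)^3 + 20(i+1)) = 19i^3 - 57i^2 - 37i - 39, which is nonnegative for all i ≥ 17.
Combining, 2^(i + 1) ≥ 19(i+1)^3 + 20(i+1).
Hence, by induction on m, the claim holds for every m ≥ 17.
Hence the smallest such n₀ is 17.

n₀ = 17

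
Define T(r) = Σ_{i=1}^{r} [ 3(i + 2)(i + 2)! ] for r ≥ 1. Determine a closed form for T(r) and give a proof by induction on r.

We claim T(r) = 3(r + 3)! - 18 for all r ≥ 1.
Base case (r = 1): T(1) = 54, and the closed form gives 54. They agree.
For the inductive step, assume it holds for an arbitrary i ≥ 1, so T(i) = 3(i + 3)! - 18.
Then T(i+1) = T(i) + (3(i + 3)(i + 3)!) = (3(i + 3)! - 18) + (3(i + 3)(i + 3)!).
Simplifying, T(i+1) = 3((i+1) + 3)! - 18,
which is the closed form with r = i+1.
This completes the induction.

T(r) = 3(r + 3)! - 18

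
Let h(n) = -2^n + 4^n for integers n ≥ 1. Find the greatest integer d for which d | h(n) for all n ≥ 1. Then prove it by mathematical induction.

Computing the first values: h(1) = 2 and h(2) = 12; gcd(2, 12) = 2, so d ≤ 2.
We prove 2 | -2^n + 4^n for all n ≥ 1 by induction on n.
Base case (n = 1): h(1) = 2 = 2·(1), so 2 | h(1).
Inductive step: suppose the statement holds for some i ≥ 1, i.e. 2 | h(i). Then
4^{i+1} − 2^{i+1} = 4·4^i − 2·2^i = 4·(4^i − 2^i) + (2)·2^i. The first term is divisible by 2 by the inductive hypothesis, and the second term (2)·2^i is divisible by 2 since 2 | 2. Hence 2 | h(i+1).
This completes the induction.
Therefore the largest such d is 2.

d = 2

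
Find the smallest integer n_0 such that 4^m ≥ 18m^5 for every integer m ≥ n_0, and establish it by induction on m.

n_0 = 11

At m = 10: 1048576 < 1800000, so the inequality fails and n_0 ≥ 11. We prove 4^m ≥ 18m^5 for all m ≥ 11.
Base step (m = 11): 4^m = 4194304 and 18m^5 = 2898918, so 4194304 ≥ 2898918.
Suppose the result is true for m = k, so 4^k ≥ 18k^5.
Then 4^(k + 1) = 4·(4^k) ≥ 4·(18k^5).
Also, for k ≥ 11 we have 4·(18k^5) ≥ 18(k+1)^5, since 4 ≥ (1 + 1/k)^5 for all k ≥ 11.
Combining, 4^(k + 1) ≥ 18(k+1)^5.
By the principle of mathematical induction, the result holds for all m ≥ 11.
Hence the smallest such n_0 is 11.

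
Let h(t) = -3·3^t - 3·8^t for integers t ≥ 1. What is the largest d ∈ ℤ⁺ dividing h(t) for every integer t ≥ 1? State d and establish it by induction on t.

d = 3

Computing the first values: h(1) = -33 and h(2) = -219; gcd(-33, -219) = 3, so d ≤ 3.
We prove 3 | -3·3^t - 3·8^t for all t ≥ 1 by induction on t.
For the base case t = 1: h(1) = -33 = 3·(-11), so 3 | h(1).
Inductive step: assume the claim holds for t = i, i.e. 3 | h(i). Then
h(i+1) − 8·h(i) = (-3·3^(i+1) - 3·8^(i+1)) − 8·(-3·3^i - 3·8^i) = (-3)·3^i·(3 − 8) = (15)·3^i. Since 3 | h(i) by the inductive hypothesis, 3 | 8·h(i); and 3 | 15 since 15 = 3·5. Therefore 3 | h(i+1).
Hence, by induction on t, the claim holds for every t ≥ 1.
Therefore the largest such d is 3.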